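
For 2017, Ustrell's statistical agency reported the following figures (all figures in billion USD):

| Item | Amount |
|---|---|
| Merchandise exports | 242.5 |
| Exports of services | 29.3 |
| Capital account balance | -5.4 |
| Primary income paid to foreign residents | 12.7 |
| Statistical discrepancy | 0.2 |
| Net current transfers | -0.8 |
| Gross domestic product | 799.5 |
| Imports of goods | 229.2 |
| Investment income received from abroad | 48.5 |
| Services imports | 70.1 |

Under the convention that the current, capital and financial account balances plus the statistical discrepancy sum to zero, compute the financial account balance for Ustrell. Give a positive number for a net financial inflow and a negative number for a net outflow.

Goods balance = 242.5 - 229.2 = 13.3
Services balance = 29.3 - 70.1 = -40.8
Trade balance (goods + services) = 13.3 + (-40.8) = -27.5
Net primary income = 48.5 - 12.7 = 35.8
Net secondary income = -0.8
Current account = -27.5 + 35.8 + (-0.8) = 7.5
Financial account = -(7.5 + (-5.4) + 0.2) = -2.3

-2.3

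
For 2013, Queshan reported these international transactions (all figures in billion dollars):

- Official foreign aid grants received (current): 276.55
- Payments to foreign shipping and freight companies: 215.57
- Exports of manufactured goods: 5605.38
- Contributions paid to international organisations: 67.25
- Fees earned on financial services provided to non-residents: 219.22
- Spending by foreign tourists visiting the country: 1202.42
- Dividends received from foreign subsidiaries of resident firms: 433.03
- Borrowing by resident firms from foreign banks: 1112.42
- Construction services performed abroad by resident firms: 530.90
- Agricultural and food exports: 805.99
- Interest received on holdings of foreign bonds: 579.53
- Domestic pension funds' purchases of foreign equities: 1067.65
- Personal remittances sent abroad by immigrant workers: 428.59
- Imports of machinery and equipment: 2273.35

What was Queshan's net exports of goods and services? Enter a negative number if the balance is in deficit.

5874.99

Goods: -2273.35 + 805.99 + 5605.38 = 4138.02
Services: 530.90 + 219.22 - 215.57 + 1202.42 = 1736.97
Trade balance = 4138.02 + 1736.97 = 5874.99
(Excluded from the trade balance — secondary income: official foreign aid grants received (current) 276.55, contributions paid to international organisations 67.25, personal remittances sent abroad by immigrant workers 428.59; primary income: dividends received from foreign subsidiaries of resident firms 433.03, interest received on holdings of foreign bonds 579.53; financial account: borrowing by resident firms from foreign banks 1112.42, domestic pension funds' purchases of foreign equities 1067.65.)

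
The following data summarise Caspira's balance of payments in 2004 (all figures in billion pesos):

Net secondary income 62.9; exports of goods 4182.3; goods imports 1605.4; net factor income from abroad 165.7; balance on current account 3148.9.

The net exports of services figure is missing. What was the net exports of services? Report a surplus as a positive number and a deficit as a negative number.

Current account = goods balance + services balance + net primary income + net secondary income
Sum of the known components = 2805.5
Net exports of services = CA - (known components) = 3148.9 - 2805.5 = 343.4

343.4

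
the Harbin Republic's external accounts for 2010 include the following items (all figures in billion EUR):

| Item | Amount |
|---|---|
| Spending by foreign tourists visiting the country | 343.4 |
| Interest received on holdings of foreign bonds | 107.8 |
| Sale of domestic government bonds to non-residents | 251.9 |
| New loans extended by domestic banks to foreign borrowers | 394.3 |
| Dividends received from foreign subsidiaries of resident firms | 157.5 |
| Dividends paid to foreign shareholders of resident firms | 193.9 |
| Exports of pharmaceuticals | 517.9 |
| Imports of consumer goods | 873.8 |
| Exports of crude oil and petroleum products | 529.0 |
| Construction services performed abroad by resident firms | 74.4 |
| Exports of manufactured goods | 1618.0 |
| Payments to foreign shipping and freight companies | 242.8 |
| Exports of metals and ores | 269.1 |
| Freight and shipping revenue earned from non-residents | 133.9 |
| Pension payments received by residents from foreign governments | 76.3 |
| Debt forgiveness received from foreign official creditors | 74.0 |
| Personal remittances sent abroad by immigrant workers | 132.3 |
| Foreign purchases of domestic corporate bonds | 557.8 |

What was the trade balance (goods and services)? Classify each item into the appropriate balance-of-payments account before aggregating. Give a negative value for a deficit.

2369.1

Goods: 269.1 + 517.9 - 873.8 + 529.0 + 1618.0 = 2060.2
Services: -242.8 + 74.4 + 343.4 + 133.9 = 308.9
Trade balance = 2060.2 + 308.9 = 2369.1
(Excluded from the trade balance — primary income: interest received on holdings of foreign bonds 107.8, dividends received from foreign subsidiaries of resident firms 157.5, dividends paid to foreign shareholders of resident firms 193.9; financial account: sale of domestic government bonds to non-residents 251.9, new loans extended by domestic banks to foreign borrowers 394.3, foreign purchases of domestic corporate bonds 557.8; secondary income: pension payments received by residents from foreign governments 76.3, personal remittances sent abroad by immigrant workers 132.3; capital account: debt forgiveness received from foreign official creditors 74.0.)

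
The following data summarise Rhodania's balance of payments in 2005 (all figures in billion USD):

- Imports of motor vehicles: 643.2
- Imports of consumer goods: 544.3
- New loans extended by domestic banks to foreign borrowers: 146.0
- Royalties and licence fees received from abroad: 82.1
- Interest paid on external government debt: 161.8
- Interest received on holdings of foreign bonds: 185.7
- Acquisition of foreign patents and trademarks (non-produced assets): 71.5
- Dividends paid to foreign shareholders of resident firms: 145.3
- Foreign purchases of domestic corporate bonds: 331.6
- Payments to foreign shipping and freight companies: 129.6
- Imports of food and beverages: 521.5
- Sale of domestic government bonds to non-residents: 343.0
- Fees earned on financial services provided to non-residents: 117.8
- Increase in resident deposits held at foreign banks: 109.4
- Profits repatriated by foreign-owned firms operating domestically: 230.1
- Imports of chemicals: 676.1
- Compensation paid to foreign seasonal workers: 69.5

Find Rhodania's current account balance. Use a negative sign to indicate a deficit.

Goods: -521.5 - 643.2 - 676.1 - 544.3 = -2385.1
Services: 117.8 + 82.1 - 129.6 = 70.3
Primary income: -161.8 + 185.7 - 145.3 - 230.1 - 69.5 = -421.0
Current account = (-2385.1) + 70.3 + (-421.0) = -2735.8
(Excluded from the current account — financial account: new loans extended by domestic banks to foreign borrowers 146.0, foreign purchases of domestic corporate bonds 331.6, sale of domestic government bonds to non-residents 343.0, increase in resident deposits held at foreign banks 109.4; capital account: acquisition of foreign patents and trademarks (non-produced assets) 71.5.)

-2735.8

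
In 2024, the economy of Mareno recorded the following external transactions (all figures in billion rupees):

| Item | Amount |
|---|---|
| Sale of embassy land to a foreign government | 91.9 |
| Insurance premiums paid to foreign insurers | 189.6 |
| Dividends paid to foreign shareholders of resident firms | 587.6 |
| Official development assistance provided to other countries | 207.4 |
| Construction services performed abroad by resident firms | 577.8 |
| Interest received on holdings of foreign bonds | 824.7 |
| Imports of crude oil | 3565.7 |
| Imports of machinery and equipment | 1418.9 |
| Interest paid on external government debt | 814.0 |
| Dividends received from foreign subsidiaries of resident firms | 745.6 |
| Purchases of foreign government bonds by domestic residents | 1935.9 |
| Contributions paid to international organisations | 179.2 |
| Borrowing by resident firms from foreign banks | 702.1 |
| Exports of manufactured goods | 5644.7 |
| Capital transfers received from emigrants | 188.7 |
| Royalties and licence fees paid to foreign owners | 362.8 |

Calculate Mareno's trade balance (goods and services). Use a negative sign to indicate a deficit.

Goods: -1418.9 + 5644.7 - 3565.7 = 660.1
Services: -189.6 + 577.8 - 362.8 = 25.4
Trade balance = 660.1 + 25.4 = 685.5
(Excluded from the trade balance — capital account: sale of embassy land to a foreign government 91.9, capital transfers received from emigrants 188.7; primary income: dividends paid to foreign shareholders of resident firms 587.6, interest received on holdings of foreign bonds 824.7, interest paid on external government debt 814.0, dividends received from foreign subsidiaries of resident firms 745.6; secondary income: official development assistance provided to other countries 207.4, contributions paid to international organisations 179.2; financial account: purchases of foreign government bonds by domestic residents 1935.9, borrowing by resident firms from foreign banks 702.1.)

685.5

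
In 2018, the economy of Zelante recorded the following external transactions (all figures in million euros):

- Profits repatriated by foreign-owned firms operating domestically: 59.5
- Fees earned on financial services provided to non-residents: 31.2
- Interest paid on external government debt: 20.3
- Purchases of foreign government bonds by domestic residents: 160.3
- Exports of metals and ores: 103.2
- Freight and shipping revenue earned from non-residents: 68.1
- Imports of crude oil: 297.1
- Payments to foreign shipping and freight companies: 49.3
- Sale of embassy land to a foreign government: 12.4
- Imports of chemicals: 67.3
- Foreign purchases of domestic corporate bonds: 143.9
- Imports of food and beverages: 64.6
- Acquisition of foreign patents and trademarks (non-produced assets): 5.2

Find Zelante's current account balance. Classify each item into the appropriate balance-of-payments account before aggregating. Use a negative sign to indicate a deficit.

-355.6

Goods: -67.3 - 64.6 + 103.2 - 297.1 = -325.8
Services: 31.2 - 49.3 + 68.1 = 50.0
Primary income: -59.5 - 20.3 = -79.8
Current account = (-325.8) + 50.0 + (-79.8) = -355.6
(Excluded from the current account — financial account: purchases of foreign government bonds by domestic residents 160.3, foreign purchases of domestic corporate bonds 143.9; capital account: sale of embassy land to a foreign government 12.4, acquisition of foreign patents and trademarks (non-produced assets) 5.2.)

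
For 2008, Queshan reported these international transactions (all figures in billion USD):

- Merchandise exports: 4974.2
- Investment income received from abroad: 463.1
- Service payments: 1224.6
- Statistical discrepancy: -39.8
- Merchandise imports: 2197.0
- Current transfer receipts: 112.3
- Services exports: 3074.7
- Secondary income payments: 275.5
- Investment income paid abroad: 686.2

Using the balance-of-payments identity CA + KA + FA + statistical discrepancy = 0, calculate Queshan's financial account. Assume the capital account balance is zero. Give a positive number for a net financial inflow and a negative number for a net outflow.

-4201.2

Goods balance = 4974.2 - 2197.0 = 2777.2
Services balance = 3074.7 - 1224.6 = 1850.1
Trade balance (goods + services) = 2777.2 + 1850.1 = 4627.3
Net primary income = 463.1 - 686.2 = -223.1
Net secondary income = 112.3 - 275.5 = -163.2
Current account = 4627.3 + (-223.1) + (-163.2) = 4241.0
Financial account = -(4241.0 + (-39.8)) = -4201.2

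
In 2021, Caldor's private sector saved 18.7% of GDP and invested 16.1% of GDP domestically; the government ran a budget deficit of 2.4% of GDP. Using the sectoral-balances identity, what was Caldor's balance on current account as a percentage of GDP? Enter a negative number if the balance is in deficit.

0.2

By the sectoral-balances identity, CA = (S_private - I) + (T - G).
Private balance = 18.7 - 16.1 = 2.6
Government balance (T - G) = -2.4
CA = 2.6 + (-2.4) = 0.2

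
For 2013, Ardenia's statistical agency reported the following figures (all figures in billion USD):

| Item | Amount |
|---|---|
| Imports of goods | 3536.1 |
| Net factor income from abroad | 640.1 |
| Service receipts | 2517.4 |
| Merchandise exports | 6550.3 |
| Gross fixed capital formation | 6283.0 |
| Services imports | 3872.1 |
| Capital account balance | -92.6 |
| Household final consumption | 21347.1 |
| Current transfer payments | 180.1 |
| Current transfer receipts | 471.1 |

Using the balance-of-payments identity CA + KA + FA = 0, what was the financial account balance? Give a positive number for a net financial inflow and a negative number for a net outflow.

Goods balance = 6550.3 - 3536.1 = 3014.2
Services balance = 2517.4 - 3872.1 = -1354.7
Trade balance (goods + services) = 3014.2 + (-1354.7) = 1659.5
Net primary income = 640.1
Net secondary income = 471.1 - 180.1 = 291.0
Current account = 1659.5 + 640.1 + 291.0 = 2590.6
Financial account = -(2590.6 + (-92.6)) = -2498.0

-2498.0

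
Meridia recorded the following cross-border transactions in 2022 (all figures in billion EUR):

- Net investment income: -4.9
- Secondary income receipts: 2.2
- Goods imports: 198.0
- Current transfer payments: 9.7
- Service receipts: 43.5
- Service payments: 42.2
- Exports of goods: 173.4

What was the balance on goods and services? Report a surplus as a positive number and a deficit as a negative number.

Goods balance = 173.4 - 198.0 = -24.6
Services balance = 43.5 - 42.2 = 1.3
Trade balance (goods + services) = -24.6 + 1.3 = -23.3

-23.3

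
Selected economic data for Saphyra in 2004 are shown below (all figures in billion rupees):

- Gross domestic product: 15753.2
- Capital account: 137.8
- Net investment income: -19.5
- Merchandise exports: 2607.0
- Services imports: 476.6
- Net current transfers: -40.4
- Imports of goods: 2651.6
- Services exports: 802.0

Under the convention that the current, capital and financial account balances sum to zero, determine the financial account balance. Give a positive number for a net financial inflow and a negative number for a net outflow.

Goods balance = 2607.0 - 2651.6 = -44.6
Services balance = 802.0 - 476.6 = 325.4
Trade balance (goods + services) = -44.6 + 325.4 = 280.8
Net primary income = -19.5
Net secondary income = -40.4
Current account = 280.8 + (-19.5) + (-40.4) = 220.9
Financial account = -(220.9 + 137.8) = -358.7

-358.7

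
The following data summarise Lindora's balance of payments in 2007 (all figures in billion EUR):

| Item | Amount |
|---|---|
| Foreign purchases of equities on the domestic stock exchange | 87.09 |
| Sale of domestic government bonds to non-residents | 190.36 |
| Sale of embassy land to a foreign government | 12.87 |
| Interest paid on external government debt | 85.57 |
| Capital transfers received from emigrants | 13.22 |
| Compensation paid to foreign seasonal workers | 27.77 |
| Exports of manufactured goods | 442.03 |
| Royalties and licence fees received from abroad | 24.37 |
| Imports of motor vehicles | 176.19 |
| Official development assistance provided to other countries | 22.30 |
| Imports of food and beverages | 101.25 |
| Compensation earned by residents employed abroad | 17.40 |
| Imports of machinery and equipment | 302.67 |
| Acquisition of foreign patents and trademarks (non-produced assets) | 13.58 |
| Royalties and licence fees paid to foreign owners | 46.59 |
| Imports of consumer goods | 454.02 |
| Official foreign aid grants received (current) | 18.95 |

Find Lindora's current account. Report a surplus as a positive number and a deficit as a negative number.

Goods: -176.19 - 454.02 - 101.25 + 442.03 - 302.67 = -592.10
Services: 24.37 - 46.59 = -22.22
Primary income: 17.40 - 85.57 - 27.77 = -95.94
Secondary income: 18.95 - 22.30 = -3.35
Current account = (-592.10) + (-22.22) + (-95.94) + (-3.35) = -713.61
(Excluded from the current account — financial account: foreign purchases of equities on the domestic stock exchange 87.09, sale of domestic government bonds to non-residents 190.36; capital account: sale of embassy land to a foreign government 12.87, capital transfers received from emigrants 13.22, acquisition of foreign patents and trademarks (non-produced assets) 13.58.)

-713.61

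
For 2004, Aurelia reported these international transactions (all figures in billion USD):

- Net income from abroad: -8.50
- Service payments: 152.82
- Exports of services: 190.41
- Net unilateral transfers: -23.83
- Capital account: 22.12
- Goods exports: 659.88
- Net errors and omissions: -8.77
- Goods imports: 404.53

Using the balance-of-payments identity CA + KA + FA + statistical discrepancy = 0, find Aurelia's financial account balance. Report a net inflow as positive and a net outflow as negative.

Goods balance = 659.88 - 404.53 = 255.35
Services balance = 190.41 - 152.82 = 37.59
Trade balance (goods + services) = 255.35 + 37.59 = 292.94
Net primary income = -8.50
Net secondary income = -23.83
Current account = 292.94 + (-8.50) + (-23.83) = 260.61
Financial account = -(260.61 + 22.12 + (-8.77)) = -273.96

-273.96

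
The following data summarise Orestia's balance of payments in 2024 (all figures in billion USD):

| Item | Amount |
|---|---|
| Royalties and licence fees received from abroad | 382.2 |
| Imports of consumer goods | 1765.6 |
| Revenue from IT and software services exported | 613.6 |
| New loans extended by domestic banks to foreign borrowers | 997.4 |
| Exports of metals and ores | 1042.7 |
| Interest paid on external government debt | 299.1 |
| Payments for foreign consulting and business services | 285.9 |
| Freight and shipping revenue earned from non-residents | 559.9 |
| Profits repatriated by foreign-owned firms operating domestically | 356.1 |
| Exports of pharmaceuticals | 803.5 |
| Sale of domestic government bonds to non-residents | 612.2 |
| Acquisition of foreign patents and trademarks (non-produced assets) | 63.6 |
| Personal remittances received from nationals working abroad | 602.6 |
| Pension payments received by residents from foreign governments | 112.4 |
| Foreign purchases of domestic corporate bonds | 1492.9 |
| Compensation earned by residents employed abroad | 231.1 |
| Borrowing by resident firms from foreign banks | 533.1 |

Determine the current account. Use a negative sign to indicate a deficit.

1641.3

Goods: -1765.6 + 803.5 + 1042.7 = 80.6
Services: -285.9 + 382.2 + 559.9 + 613.6 = 1269.8
Primary income: -356.1 - 299.1 + 231.1 = -424.1
Secondary income: 602.6 + 112.4 = 715.0
Current account = 80.6 + 1269.8 + (-424.1) + 715.0 = 1641.3
(Excluded from the current account — financial account: new loans extended by domestic banks to foreign borrowers 997.4, sale of domestic government bonds to non-residents 612.2, foreign purchases of domestic corporate bonds 1492.9, borrowing by resident firms from foreign banks 533.1; capital account: acquisition of foreign patents and trademarks (non-produced assets) 63.6.)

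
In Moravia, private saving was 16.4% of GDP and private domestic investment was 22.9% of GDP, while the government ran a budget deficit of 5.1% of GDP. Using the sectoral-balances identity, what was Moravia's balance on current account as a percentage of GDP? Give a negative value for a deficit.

-11.6

By the sectoral-balances identity, CA = (S_private - I) + (T - G).
Private balance = 16.4 - 22.9 = -6.5
Government balance (T - G) = -5.1
CA = -6.5 + (-5.1) = -11.6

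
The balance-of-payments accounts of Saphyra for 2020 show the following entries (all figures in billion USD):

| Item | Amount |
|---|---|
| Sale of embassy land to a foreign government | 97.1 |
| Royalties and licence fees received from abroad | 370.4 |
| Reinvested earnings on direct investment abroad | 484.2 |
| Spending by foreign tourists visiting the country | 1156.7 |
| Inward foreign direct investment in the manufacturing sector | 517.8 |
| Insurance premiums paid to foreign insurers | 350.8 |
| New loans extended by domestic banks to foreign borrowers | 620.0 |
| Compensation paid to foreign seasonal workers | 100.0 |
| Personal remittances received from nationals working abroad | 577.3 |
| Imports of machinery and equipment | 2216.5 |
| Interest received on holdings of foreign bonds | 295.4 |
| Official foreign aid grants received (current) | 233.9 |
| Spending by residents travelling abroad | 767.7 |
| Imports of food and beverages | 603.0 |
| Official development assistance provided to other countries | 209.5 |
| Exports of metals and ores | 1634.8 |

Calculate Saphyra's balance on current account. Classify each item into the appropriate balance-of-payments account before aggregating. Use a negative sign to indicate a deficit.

505.2

Goods: -2216.5 + 1634.8 - 603.0 = -1184.7
Services: -350.8 + 370.4 + 1156.7 - 767.7 = 408.6
Primary income: 484.2 + 295.4 - 100.0 = 679.6
Secondary income: -209.5 + 233.9 + 577.3 = 601.7
Current account = (-1184.7) + 408.6 + 679.6 + 601.7 = 505.2
(Excluded from the current account — capital account: sale of embassy land to a foreign government 97.1; financial account: inward foreign direct investment in the manufacturing sector 517.8, new loans extended by domestic banks to foreign borrowers 620.0.)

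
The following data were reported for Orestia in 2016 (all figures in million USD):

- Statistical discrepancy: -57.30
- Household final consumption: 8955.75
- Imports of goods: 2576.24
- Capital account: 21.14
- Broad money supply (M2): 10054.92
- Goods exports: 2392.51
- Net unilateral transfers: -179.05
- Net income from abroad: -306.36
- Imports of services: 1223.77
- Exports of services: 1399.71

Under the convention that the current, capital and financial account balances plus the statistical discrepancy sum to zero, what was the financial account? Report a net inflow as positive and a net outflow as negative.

Goods balance = 2392.51 - 2576.24 = -183.73
Services balance = 1399.71 - 1223.77 = 175.94
Trade balance (goods + services) = -183.73 + 175.94 = -7.79
Net primary income = -306.36
Net secondary income = -179.05
Current account = -7.79 + (-306.36) + (-179.05) = -493.20
Financial account = -(-493.20 + 21.14 + (-57.30)) = 529.36

529.36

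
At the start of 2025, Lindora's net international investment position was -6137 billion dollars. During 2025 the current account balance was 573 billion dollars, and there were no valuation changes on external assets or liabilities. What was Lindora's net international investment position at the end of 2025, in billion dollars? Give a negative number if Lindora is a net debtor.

With no valuation effects, change in NIIP = current account = 573
End-of-year NIIP = -6137 + 573 = -5564

-5564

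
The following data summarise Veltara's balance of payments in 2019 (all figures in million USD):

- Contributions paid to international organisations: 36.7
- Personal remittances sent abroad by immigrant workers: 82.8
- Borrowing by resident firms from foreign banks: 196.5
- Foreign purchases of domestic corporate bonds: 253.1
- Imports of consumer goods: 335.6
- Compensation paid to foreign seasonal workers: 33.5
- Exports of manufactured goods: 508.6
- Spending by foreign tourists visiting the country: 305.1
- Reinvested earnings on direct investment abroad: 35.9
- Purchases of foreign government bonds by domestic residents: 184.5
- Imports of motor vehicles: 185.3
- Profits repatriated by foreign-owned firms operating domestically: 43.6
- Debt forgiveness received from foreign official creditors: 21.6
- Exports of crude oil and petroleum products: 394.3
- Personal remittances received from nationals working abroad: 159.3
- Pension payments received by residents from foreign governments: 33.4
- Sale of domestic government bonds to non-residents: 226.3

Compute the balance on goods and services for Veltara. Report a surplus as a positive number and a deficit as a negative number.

Goods: -335.6 + 394.3 - 185.3 + 508.6 = 382.0
Services: 305.1
Trade balance = 382.0 + 305.1 = 687.1
(Excluded from the trade balance — secondary income: contributions paid to international organisations 36.7, personal remittances sent abroad by immigrant workers 82.8, personal remittances received from nationals working abroad 159.3, pension payments received by residents from foreign governments 33.4; financial account: borrowing by resident firms from foreign banks 196.5, foreign purchases of domestic corporate bonds 253.1, purchases of foreign government bonds by domestic residents 184.5, sale of domestic government bonds to non-residents 226.3; primary income: compensation paid to foreign seasonal workers 33.5, reinvested earnings on direct investment abroad 35.9, profits repatriated by foreign-owned firms operating domestically 43.6; capital account: debt forgiveness received from foreign official creditors 21.6.)

687.1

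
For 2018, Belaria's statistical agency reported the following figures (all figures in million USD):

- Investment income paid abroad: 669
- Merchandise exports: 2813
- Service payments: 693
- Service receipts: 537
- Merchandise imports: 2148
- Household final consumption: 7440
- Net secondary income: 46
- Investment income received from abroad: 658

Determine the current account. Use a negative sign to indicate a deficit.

544

Goods balance = 2813 - 2148 = 665
Services balance = 537 - 693 = -156
Trade balance (goods + services) = 665 + (-156) = 509
Net primary income = 658 - 669 = -11
Net secondary income = 46
Current account = 509 + (-11) + 46 = 544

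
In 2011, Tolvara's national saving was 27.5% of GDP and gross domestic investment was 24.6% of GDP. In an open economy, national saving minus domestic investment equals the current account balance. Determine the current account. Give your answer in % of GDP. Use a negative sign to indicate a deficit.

2.9

CA = S - I = 27.5 - 24.6 = 2.9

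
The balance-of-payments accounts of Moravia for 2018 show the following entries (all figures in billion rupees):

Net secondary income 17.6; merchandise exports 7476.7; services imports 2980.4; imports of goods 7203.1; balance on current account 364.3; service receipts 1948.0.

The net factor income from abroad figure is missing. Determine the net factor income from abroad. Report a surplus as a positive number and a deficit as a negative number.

1105.5

Current account = goods balance + services balance + net primary income + net secondary income
Sum of the known components = -741.2
Net factor income from abroad = CA - (known components) = 364.3 - (-741.2) = 1105.5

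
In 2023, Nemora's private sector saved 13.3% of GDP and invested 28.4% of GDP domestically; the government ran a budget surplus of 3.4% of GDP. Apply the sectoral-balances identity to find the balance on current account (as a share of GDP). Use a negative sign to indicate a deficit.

-11.7

By the sectoral-balances identity, CA = (S_private - I) + (T - G).
Private balance = 13.3 - 28.4 = -15.1
Government balance (T - G) = 3.4
CA = -15.1 + 3.4 = -11.7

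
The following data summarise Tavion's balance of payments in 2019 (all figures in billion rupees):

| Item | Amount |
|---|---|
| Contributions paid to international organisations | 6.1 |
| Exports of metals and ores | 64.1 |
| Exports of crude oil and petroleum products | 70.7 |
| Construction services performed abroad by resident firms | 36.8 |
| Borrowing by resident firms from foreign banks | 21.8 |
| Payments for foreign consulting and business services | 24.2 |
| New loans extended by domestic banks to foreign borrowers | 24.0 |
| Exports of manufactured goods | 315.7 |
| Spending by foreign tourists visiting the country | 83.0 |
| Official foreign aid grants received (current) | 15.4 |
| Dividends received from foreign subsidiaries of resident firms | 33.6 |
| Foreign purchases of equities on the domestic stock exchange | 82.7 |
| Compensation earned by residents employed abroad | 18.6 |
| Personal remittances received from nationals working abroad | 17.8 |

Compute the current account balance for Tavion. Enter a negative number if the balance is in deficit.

Goods: 315.7 + 70.7 + 64.1 = 450.5
Services: 83.0 + 36.8 - 24.2 = 95.6
Primary income: 18.6 + 33.6 = 52.2
Secondary income: 17.8 + 15.4 - 6.1 = 27.1
Current account = 450.5 + 95.6 + 52.2 + 27.1 = 625.4
(Excluded from the current account — financial account: borrowing by resident firms from foreign banks 21.8, new loans extended by domestic banks to foreign borrowers 24.0, foreign purchases of equities on the domestic stock exchange 82.7.)

625.4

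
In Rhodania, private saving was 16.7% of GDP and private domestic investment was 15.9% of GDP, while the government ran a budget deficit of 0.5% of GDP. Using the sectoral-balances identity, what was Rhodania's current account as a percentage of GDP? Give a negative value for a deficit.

By the sectoral-balances identity, CA = (S_private - I) + (T - G).
Private balance = 16.7 - 15.9 = 0.8
Government balance (T - G) = -0.5
CA = 0.8 + (-0.5) = 0.3

0.3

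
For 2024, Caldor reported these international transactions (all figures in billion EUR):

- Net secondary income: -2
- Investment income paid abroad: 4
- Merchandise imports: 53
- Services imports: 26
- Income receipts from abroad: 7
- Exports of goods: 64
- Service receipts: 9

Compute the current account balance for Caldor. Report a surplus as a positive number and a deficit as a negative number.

Goods balance = 64 - 53 = 11
Services balance = 9 - 26 = -17
Trade balance (goods + services) = 11 + (-17) = -6
Net primary income = 7 - 4 = 3
Net secondary income = -2
Current account = -6 + 3 + (-2) = -5

-5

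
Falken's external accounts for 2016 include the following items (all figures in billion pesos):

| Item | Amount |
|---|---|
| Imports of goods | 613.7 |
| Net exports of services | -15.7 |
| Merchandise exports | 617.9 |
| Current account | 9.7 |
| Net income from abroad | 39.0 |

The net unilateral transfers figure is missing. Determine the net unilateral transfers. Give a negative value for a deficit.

-17.8

Current account = goods balance + services balance + net primary income + net secondary income
Sum of the known components = 27.5
Net unilateral transfers = CA - (known components) = 9.7 - 27.5 = -17.8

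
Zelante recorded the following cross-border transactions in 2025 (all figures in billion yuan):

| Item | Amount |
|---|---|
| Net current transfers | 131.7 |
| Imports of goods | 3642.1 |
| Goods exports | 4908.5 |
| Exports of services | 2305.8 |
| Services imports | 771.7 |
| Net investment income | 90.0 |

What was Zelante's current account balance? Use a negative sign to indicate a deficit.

3022.2

Goods balance = 4908.5 - 3642.1 = 1266.4
Services balance = 2305.8 - 771.7 = 1534.1
Trade balance (goods + services) = 1266.4 + 1534.1 = 2800.5
Net primary income = 90.0
Net secondary income = 131.7
Current account = 2800.5 + 90.0 + 131.7 = 3022.2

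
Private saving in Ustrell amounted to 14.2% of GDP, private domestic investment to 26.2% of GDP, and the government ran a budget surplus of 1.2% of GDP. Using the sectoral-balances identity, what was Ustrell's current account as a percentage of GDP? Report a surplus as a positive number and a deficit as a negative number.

-10.8

By the sectoral-balances identity, CA = (S_private - I) + (T - G).
Private balance = 14.2 - 26.2 = -12.0
Government balance (T - G) = 1.2
CA = -12.0 + 1.2 = -10.8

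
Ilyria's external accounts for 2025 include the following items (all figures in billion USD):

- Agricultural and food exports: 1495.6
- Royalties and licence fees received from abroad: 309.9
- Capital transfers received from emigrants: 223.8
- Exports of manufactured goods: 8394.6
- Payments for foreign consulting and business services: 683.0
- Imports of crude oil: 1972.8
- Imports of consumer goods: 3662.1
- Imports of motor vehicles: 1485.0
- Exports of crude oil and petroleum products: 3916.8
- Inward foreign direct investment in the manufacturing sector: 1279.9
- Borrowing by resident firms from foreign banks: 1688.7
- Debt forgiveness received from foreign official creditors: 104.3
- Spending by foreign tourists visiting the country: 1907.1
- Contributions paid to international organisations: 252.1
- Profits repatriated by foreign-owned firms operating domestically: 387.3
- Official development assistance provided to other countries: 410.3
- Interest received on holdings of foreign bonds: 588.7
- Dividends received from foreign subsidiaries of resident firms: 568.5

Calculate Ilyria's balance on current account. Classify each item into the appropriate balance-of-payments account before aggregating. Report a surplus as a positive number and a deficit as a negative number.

Goods: -1485.0 + 3916.8 - 3662.1 - 1972.8 + 1495.6 + 8394.6 = 6687.1
Services: -683.0 + 1907.1 + 309.9 = 1534.0
Primary income: 588.7 + 568.5 - 387.3 = 769.9
Secondary income: -410.3 - 252.1 = -662.4
Current account = 6687.1 + 1534.0 + 769.9 + (-662.4) = 8328.6
(Excluded from the current account — capital account: capital transfers received from emigrants 223.8, debt forgiveness received from foreign official creditors 104.3; financial account: inward foreign direct investment in the manufacturing sector 1279.9, borrowing by resident firms from foreign banks 1688.7.)

8328.6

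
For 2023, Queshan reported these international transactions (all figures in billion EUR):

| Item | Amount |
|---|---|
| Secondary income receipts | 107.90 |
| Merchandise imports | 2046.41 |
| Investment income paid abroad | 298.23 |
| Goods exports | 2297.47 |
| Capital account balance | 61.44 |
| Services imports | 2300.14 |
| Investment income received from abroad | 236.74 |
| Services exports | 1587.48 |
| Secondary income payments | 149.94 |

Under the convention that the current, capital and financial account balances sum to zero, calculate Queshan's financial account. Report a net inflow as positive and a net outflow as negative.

503.69

Goods balance = 2297.47 - 2046.41 = 251.06
Services balance = 1587.48 - 2300.14 = -712.66
Trade balance (goods + services) = 251.06 + (-712.66) = -461.60
Net primary income = 236.74 - 298.23 = -61.49
Net secondary income = 107.90 - 149.94 = -42.04
Current account = -461.60 + (-61.49) + (-42.04) = -565.13
Financial account = -(-565.13 + 61.44) = 503.69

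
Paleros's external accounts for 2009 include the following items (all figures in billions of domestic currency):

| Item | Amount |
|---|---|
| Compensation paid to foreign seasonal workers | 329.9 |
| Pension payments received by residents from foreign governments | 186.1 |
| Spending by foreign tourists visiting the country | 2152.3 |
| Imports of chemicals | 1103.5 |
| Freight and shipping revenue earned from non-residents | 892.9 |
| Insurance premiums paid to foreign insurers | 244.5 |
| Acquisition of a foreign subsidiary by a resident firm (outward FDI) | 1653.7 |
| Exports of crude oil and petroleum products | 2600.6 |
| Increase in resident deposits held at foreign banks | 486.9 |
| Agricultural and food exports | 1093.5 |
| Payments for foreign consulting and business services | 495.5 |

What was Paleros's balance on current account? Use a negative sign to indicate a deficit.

4752.0

Goods: 1093.5 + 2600.6 - 1103.5 = 2590.6
Services: 2152.3 - 495.5 - 244.5 + 892.9 = 2305.2
Primary income: -329.9
Secondary income: 186.1
Current account = 2590.6 + 2305.2 + (-329.9) + 186.1 = 4752.0
(Excluded from the current account — financial account: acquisition of a foreign subsidiary by a resident firm (outward FDI) 1653.7, increase in resident deposits held at foreign banks 486.9.)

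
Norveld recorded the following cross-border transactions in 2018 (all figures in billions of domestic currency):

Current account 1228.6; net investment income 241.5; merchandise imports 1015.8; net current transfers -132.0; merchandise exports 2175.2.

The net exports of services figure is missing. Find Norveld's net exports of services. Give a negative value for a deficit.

-40.3

Current account = goods balance + services balance + net primary income + net secondary income
Sum of the known components = 1268.9
Net exports of services = CA - (known components) = 1228.6 - 1268.9 = -40.3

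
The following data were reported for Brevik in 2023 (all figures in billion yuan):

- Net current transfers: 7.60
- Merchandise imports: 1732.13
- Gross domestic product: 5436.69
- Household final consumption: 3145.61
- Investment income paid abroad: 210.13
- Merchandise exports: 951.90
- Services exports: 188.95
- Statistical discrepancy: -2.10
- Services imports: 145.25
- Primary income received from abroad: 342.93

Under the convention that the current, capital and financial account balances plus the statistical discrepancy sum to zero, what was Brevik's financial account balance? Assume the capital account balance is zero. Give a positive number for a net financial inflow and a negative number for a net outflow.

Goods balance = 951.90 - 1732.13 = -780.23
Services balance = 188.95 - 145.25 = 43.70
Trade balance (goods + services) = -780.23 + 43.70 = -736.53
Net primary income = 342.93 - 210.13 = 132.80
Net secondary income = 7.60
Current account = -736.53 + 132.80 + 7.60 = -596.13
Financial account = -(-596.13 + (-2.10)) = 598.23

598.23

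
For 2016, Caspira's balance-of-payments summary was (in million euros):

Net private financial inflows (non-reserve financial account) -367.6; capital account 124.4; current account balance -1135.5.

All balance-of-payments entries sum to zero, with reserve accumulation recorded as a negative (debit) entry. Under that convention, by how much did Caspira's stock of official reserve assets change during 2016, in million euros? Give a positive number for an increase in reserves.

Official reserve transactions balance = -((-1135.5) + 124.4 + (-367.6)) = 1378.7
An accumulation of reserves is recorded as a debit (negative entry), so the change in the stock of reserves is the negative of that balance.
Change in official reserves = -(1378.7) = -1378.7

-1378.7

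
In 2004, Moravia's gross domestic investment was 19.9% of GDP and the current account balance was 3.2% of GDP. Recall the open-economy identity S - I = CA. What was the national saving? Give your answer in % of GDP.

S - I = CA (net lending to the rest of the world).
S = I + CA = 19.9 + 3.2 = 23.1

23.1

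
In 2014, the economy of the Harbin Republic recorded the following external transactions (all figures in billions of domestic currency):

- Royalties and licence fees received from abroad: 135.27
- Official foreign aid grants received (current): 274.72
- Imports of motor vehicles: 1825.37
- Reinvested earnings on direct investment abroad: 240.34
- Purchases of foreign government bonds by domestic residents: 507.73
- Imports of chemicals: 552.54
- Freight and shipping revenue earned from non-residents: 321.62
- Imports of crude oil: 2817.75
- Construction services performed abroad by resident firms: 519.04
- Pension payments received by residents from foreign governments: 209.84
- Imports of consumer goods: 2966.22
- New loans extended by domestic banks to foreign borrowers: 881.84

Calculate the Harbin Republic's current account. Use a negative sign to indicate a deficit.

-6461.05

Goods: -1825.37 - 2966.22 - 2817.75 - 552.54 = -8161.88
Services: 321.62 + 135.27 + 519.04 = 975.93
Primary income: 240.34
Secondary income: 274.72 + 209.84 = 484.56
Current account = (-8161.88) + 975.93 + 240.34 + 484.56 = -6461.05
(Excluded from the current account — financial account: purchases of foreign government bonds by domestic residents 507.73, new loans extended by domestic banks to foreign borrowers 881.84.)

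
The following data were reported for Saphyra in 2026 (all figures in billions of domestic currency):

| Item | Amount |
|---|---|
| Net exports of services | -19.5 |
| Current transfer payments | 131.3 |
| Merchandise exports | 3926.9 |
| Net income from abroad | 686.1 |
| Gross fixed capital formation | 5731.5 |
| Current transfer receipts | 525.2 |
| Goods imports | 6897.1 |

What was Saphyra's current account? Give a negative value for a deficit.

Goods balance = 3926.9 - 6897.1 = -2970.2
Services balance = -19.5
Trade balance (goods + services) = -2970.2 + (-19.5) = -2989.7
Net primary income = 686.1
Net secondary income = 525.2 - 131.3 = 393.9
Current account = -2989.7 + 686.1 + 393.9 = -1909.7

-1909.7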